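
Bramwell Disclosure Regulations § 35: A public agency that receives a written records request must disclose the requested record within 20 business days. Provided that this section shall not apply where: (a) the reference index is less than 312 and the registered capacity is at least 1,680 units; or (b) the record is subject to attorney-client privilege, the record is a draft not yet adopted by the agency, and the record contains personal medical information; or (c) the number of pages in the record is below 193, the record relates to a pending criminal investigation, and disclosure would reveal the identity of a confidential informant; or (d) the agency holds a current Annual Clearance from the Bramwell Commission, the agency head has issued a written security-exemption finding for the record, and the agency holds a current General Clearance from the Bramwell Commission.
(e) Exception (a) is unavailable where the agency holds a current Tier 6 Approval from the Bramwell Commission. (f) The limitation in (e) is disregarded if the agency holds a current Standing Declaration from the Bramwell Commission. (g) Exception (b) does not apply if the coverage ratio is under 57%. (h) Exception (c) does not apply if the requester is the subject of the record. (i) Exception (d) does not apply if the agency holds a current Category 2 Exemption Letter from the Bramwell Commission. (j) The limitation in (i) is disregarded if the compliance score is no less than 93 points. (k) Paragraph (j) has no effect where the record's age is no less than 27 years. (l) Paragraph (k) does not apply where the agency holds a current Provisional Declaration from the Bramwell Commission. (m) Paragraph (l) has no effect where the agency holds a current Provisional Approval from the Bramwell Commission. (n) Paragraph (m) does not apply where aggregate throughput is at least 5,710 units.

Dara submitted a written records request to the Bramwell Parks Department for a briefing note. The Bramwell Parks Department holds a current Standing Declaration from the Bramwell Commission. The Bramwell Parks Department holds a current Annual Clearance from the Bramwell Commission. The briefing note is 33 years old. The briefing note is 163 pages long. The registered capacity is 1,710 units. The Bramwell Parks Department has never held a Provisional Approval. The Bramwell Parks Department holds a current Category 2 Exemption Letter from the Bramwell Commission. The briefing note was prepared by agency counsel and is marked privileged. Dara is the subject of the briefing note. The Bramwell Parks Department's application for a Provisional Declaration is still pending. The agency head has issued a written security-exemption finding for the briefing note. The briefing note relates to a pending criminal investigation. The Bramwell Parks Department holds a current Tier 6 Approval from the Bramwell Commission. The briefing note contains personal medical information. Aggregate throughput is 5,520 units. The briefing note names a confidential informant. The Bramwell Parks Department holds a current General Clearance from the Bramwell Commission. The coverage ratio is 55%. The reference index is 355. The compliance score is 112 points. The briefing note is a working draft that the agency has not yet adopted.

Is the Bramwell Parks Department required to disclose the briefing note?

Yes — the Bramwell Parks Department must disclose the briefing note.

Exception (a) fails — the reference index is 355, not less than 312.
All of (b)'s requirements are met (the briefing note is privileged; the briefing note is an unadopted draft; the briefing note contains personal medical information). Turning to paragraph (g): (g) operates against (b): the coverage ratio is 55%, under the 57% limit. (b) is therefore removed.
All of (c)'s requirements are met (the number of pages in the record is 163, below the 193 limit; the briefing note relates to a pending investigation; the briefing note names a confidential informant). But: (h) operates against (c): Dara is the subject of the briefing note. Exception (c) does not apply.
Exception (d)'s conditions are all satisfied: a current Annual Clearance is held; a written security-exemption finding has been issued; a current General Clearance is held. But applying paragraphs (i)–(n): (i) operates against (d): a current Category 2 Exemption Letter is held. (j) is engaged (the compliance score is 112 points, meeting the 93 points threshold), but is itself disapplied by (k): (k) operates against (j): the record's age is 33 years, meeting the 27 years threshold. (l) is not triggered (there is no Provisional Declaration in force), so (k) stands. (d) is therefore removed.
None of the exceptions is available; § 35 applies in full.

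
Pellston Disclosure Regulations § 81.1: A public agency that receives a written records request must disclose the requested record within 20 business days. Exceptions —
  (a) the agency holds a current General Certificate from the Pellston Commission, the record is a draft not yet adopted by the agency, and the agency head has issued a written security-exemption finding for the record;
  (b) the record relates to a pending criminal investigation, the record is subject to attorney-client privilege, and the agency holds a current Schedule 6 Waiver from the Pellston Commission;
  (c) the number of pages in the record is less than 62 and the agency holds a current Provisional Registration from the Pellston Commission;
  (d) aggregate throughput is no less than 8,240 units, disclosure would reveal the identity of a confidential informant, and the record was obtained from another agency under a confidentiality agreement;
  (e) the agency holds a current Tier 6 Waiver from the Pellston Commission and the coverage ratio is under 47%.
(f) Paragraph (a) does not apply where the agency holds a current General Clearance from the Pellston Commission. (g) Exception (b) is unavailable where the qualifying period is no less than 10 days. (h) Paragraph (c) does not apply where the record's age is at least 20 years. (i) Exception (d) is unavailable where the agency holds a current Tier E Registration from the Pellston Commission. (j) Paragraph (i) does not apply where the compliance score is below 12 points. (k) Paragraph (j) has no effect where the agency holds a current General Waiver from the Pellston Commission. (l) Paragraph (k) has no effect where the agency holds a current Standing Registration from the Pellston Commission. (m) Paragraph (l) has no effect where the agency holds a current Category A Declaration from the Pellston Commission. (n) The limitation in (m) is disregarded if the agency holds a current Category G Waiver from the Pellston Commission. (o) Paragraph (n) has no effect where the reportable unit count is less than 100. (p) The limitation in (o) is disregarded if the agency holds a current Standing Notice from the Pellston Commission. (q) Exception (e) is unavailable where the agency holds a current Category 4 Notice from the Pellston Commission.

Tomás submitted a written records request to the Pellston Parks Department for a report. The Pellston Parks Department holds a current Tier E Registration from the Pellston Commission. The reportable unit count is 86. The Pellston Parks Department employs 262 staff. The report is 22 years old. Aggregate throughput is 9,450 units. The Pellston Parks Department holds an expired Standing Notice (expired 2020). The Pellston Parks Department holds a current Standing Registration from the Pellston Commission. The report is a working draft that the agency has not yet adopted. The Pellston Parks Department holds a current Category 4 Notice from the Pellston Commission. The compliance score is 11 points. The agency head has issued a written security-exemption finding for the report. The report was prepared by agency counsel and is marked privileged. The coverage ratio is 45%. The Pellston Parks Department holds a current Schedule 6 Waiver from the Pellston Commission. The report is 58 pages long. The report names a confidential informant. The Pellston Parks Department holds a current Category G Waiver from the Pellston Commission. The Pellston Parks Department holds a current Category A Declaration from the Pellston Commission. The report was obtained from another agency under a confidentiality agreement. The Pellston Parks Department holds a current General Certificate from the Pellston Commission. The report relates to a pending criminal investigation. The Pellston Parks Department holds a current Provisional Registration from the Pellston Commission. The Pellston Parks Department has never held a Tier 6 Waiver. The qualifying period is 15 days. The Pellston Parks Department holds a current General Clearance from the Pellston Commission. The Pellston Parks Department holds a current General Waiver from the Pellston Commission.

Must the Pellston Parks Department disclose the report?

Yes — the Pellston Parks Department must disclose the report.

Exception (a): a current General Certificate is held; the report is an unadopted draft; a written security-exemption finding has been issued — every condition holds. However, paragraph (f) must be considered: (f) operates against (a): a current General Clearance is held. So (a) is unavailable.
All of (b)'s requirements are met (the report relates to a pending investigation; the report is privileged; a current Schedule 6 Waiver is held). Turning to paragraph (g): (g) operates against (b): the qualifying period is 15 days, meeting the 10 days threshold. Exception (b) does not apply.
Exception (c): the number of pages in the record is 58, less than the 62 limit; a current Provisional Registration is held — every condition holds. However, paragraph (h) must be considered: (h) operates against (c): the record's age is 22 years, meeting the 20 years threshold. (c) is therefore removed.
Exception (d) is satisfied on its face — aggregate throughput is 9,450 units, meeting the 8,240 units threshold; the report names a confidential informant; the report was obtained under a confidentiality agreement. But: (i) operates against (d): a current Tier E Registration is held. (j) would limit (i) — the compliance score is 11 points, below the 12 points limit — but (k) sets (j) aside: (k) operates against (j): a current General Waiver is held. (l) would limit (k) — a current Standing Registration is held — but (m) sets (l) aside: (m) operates against (l): a current Category A Declaration is held. (n) is triggered (a current Category G Waiver is held), but is overridden by (o): (o) operates against (n): the reportable unit count is 86, less than the 100 limit. (p) is not engaged (there is no Standing Notice in force), so (o) stands. (d) is therefore removed.
Exception (e) fails — no current Tier 6 Waiver is held.
Every exception is unavailable, so the rule governs.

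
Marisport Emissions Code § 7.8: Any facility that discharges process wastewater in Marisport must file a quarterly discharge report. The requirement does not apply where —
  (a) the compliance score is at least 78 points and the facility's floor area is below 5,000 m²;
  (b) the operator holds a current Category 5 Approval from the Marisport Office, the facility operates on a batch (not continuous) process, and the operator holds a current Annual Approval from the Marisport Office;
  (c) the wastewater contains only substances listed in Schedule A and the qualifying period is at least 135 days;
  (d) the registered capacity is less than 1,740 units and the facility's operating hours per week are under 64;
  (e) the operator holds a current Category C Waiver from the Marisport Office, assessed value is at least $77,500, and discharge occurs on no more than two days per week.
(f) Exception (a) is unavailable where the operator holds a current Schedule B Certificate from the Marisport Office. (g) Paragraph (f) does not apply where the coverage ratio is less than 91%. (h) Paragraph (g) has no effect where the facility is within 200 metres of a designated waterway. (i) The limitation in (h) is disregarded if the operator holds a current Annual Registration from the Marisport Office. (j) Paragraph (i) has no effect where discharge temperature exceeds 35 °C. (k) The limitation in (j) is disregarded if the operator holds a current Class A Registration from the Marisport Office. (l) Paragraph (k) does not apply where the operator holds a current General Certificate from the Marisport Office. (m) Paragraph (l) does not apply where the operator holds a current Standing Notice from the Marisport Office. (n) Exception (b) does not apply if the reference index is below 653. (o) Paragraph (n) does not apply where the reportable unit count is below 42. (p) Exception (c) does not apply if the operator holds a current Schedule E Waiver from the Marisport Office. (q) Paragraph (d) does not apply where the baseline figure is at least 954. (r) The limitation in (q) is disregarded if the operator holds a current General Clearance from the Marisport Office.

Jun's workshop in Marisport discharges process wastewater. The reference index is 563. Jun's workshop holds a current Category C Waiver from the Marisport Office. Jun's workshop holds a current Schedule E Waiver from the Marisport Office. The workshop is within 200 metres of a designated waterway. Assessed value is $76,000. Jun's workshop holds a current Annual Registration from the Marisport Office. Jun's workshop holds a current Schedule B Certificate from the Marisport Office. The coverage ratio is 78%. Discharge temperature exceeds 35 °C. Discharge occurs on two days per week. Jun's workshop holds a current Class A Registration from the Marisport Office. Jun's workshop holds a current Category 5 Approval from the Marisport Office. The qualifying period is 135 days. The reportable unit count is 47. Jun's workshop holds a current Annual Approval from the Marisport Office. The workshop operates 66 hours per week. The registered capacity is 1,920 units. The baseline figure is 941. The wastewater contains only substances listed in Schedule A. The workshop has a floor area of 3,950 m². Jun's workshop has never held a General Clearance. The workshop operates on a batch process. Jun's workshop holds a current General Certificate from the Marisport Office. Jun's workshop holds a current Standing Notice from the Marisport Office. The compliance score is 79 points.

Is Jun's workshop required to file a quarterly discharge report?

Exception (a) is satisfied on its face — the compliance score is 79 points, meeting the 78 points threshold; the facility's floor area is 3,950 m², below the 5,000 m² limit. Considering the limiting provisions: (f) would limit (a) — a current Schedule B Certificate is held — but (g) sets (f) aside: (g) is engaged — the coverage ratio is 78%, less than the 91% limit. (h) would limit (g) — the workshop is within 200 m of a designated waterway — but (i) sets (h) aside: (i) applies — a current Annual Registration is held. (j) applies (discharge temperature exceeds 35 °C), but yields to (k): (k) operates against (j): a current Class A Registration is held. (l) applies (a current General Certificate is held), but yields to (m): (m) operates against (l): a current Standing Notice is held. So (a) applies.
Exception (b) is satisfied on its face — a current Category 5 Approval is held; the facility operates on a batch process; a current Annual Approval is held. However, paragraphs (n)–(o) must be considered: (n) operates against (b): the reference index is 563, below the 653 limit. (o), which would lift (n), is not triggered — the reportable unit count is 47, not below 42. Exception (b) does not apply.
Exception (c): the wastewater is Schedule-A-only; the qualifying period is 135 days, meeting the 135 days threshold — every condition holds. Turning to paragraph (p): (p) operates against (c): a current Schedule E Waiver is held. So (c) is unavailable.
Exception (d) requires that the registered capacity is less than 1,740 units; but the registered capacity is 1,920 units, not less than 1,740 units, so (d) is unavailable.
Exception (e) requires that assessed value is at least $77,500; but assessed value is $76,000, short of $77,500, so (e) is unavailable.

No — exception (a) applies; Jun's workshop is not required to file a quarterly discharge report.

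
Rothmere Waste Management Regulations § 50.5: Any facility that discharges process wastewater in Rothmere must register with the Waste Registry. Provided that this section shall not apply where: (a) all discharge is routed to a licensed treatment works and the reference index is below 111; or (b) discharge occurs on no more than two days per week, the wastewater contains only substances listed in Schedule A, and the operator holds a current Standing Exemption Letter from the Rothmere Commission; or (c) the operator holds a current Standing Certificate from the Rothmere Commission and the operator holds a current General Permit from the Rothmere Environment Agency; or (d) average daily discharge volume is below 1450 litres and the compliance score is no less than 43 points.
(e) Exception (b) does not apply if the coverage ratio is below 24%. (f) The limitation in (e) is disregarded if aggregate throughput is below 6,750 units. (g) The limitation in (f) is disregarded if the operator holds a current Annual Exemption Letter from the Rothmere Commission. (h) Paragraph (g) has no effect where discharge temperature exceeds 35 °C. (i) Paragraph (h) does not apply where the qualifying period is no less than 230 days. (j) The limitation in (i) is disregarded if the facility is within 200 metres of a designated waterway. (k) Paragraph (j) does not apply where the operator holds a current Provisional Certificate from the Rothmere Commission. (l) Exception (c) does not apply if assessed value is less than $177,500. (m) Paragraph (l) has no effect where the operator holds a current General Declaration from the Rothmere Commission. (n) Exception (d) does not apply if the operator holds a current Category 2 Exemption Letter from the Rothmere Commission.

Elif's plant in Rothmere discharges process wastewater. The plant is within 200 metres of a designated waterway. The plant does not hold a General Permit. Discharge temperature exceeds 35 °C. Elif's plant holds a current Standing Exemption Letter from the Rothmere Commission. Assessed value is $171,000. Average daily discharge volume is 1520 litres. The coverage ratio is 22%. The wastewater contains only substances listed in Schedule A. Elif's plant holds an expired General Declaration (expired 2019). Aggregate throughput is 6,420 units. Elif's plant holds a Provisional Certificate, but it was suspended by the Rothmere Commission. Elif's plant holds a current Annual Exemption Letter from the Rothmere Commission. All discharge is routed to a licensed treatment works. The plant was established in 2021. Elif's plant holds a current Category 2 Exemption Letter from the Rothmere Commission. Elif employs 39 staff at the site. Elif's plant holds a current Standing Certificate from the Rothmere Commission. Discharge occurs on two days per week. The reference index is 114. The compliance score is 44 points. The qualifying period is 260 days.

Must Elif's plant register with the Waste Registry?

No — exception (b) applies; Elif's plant is not required to register with the Waste Registry.

Exception (a) fails — the reference index is 114, not below 111.
Exception (b): discharge occurs on no more than two days per week; the wastewater is Schedule-A-only; a current Standing Exemption Letter is held — every condition holds. Applying paragraphs (e)–(k): (e) applies (the coverage ratio is 22%, below the 24% limit), but is itself disapplied by (f): (f) operates against (e): aggregate throughput is 6,420 units, below the 6,750 units limit. (g) would limit (f) — a current Annual Exemption Letter is held — but (h) sets (g) aside: (h) operates against (g): discharge temperature exceeds 35 °C. (i) operates (the qualifying period is 260 days, meeting the 230 days threshold), but is displaced by (j): (j) operates against (i): the plant is within 200 m of a designated waterway. (k) is not engaged (there is no Provisional Certificate in force), so (j) stands. Exception (b) stands.
Exception (c) does not apply: no General Permit is held.
Exception (d) requires that average daily discharge volume is below 1450 litres; but average daily discharge volume is 1520 litres, not below 1450 litres, so (d) is unavailable.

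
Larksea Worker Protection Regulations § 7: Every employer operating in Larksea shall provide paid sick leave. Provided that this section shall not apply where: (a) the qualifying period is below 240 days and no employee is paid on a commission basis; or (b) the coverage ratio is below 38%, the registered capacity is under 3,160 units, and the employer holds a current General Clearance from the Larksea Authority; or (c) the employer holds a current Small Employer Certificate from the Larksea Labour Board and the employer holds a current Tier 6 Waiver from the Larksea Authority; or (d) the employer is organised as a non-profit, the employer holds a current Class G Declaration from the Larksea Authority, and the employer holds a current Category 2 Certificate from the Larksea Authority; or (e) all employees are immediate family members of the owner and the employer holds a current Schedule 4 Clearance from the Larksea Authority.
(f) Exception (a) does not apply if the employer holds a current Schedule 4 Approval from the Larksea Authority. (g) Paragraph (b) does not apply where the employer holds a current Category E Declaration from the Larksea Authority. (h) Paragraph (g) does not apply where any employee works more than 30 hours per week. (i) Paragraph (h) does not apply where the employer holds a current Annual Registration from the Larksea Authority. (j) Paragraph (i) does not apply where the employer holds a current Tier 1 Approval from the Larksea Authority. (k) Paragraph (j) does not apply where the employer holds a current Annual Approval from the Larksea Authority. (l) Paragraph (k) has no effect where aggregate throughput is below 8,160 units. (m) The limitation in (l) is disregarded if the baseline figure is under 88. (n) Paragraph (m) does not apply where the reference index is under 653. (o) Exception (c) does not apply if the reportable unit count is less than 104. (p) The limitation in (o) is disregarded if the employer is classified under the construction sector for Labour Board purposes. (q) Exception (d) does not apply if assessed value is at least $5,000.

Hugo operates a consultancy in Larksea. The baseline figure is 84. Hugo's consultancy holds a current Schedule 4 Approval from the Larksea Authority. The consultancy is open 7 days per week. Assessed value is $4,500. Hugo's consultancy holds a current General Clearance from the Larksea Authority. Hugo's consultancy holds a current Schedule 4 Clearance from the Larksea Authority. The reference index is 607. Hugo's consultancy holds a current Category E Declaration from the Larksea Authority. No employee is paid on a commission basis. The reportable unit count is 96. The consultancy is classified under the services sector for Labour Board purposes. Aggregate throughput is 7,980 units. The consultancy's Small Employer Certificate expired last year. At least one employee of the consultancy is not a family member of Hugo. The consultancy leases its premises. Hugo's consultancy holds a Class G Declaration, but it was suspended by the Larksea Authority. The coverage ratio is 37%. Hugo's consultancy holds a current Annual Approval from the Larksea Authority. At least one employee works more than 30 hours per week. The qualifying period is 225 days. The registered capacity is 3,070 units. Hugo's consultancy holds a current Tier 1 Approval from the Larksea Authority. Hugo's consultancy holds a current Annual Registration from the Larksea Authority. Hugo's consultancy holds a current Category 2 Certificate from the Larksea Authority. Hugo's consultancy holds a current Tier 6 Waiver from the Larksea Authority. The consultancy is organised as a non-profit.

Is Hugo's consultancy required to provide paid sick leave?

Exception (a) is satisfied on its face — the qualifying period is 225 days, below the 240 days limit; no employee is paid on commission. But: (f) operates against (a): a current Schedule 4 Approval is held. So (a) is unavailable.
All of (b)'s requirements are met (the coverage ratio is 37%, below the 38% limit; the registered capacity is 3,070 units, under the 3,160 units limit; a current General Clearance is held). As to paragraphs (g)–(n): (g) is triggered (a current Category E Declaration is held), but is overridden by (h): (h) operates against (g): at least one employee exceeds 30 hours/week. (i) is triggered (a current Annual Registration is held), but yields to (j): (j) operates against (i): a current Tier 1 Approval is held. (k) applies (a current Annual Approval is held), but yields to (l): (l) applies — aggregate throughput is 7,980 units, below the 8,160 units limit. (m) is triggered (the baseline figure is 84, under the 88 limit), but is set aside by (n): (n) operates against (m): the reference index is 607, under the 653 limit. So (b) applies.
Exception (c) requires that the employer holds a current Small Employer Certificate from the Larksea Labour Board; but the Small Employer Certificate has expired, so (c) is unavailable.
Exception (d) requires that the employer holds a current Class G Declaration from the Larksea Authority; but there is no Class G Declaration in force, so (d) is unavailable.
Exception (e) requires that all employees are immediate family members of the owner; but at least one employee is not a family member, so (e) is unavailable.

No — exception (b) applies; Hugo's consultancy is not required to provide paid sick leave.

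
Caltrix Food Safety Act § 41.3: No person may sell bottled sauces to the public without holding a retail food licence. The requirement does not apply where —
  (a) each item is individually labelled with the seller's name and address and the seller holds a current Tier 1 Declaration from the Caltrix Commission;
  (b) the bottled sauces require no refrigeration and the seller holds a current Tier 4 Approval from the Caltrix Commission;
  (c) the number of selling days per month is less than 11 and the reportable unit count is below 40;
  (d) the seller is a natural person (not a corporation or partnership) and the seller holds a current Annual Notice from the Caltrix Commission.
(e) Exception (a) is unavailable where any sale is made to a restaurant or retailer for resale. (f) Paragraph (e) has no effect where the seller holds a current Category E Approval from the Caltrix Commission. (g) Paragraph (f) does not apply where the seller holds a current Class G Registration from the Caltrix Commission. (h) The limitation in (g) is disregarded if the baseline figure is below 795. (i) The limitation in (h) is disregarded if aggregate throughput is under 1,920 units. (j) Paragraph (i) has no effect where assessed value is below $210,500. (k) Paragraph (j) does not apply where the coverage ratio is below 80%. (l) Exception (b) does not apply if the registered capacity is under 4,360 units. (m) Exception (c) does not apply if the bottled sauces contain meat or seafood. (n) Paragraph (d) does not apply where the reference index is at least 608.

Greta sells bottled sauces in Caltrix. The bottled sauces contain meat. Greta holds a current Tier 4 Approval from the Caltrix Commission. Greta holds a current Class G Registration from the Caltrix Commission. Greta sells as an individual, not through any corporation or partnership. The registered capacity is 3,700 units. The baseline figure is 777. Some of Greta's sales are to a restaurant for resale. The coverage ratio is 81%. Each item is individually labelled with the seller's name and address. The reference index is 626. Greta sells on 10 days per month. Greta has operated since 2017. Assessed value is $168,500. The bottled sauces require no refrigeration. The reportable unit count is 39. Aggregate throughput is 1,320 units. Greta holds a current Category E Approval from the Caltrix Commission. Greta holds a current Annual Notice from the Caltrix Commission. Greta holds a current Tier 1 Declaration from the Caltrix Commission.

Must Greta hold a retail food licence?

Exception (a)'s conditions are all satisfied: items are individually labelled; a current Tier 1 Declaration is held. Under paragraphs (e)–(k): (e) is engaged (some sales are to a restaurant for resale), but is itself disapplied by (f): (f) operates against (e): a current Category E Approval is held. (g) is triggered (a current Class G Registration is held), but is displaced by (h): (h) operates against (g): the baseline figure is 777, below the 795 limit. (i) would limit (h) — aggregate throughput is 1,320 units, under the 1,920 units limit — but (j) sets (i) aside: (j) operates — assessed value is $168,500, below the $210,500 limit. (k), which would lift (j), is inapplicable — the coverage ratio is 81%, not below 80%. Exception (a) stands.
Exception (b)'s conditions are all satisfied: the bottled sauces are shelf-stable; a current Tier 4 Approval is held. Turning to paragraph (l): (l) applies — the registered capacity is 3,700 units, under the 4,360 units limit. Exception (b) does not apply.
Exception (c): the number of selling days per month is 10, less than the 11 limit; the reportable unit count is 39, below the 40 limit — every condition holds. However, paragraph (m) must be considered: (m) applies — the bottled sauces contain meat. (c) is therefore removed.
Exception (d) is satisfied on its face — the seller is a natural person; a current Annual Notice is held. But applying paragraph (n): (n) operates against (d): the reference index is 626, meeting the 608 threshold. (d) is therefore removed.

No — exception (a) applies; Greta is not required to hold a retail food licence.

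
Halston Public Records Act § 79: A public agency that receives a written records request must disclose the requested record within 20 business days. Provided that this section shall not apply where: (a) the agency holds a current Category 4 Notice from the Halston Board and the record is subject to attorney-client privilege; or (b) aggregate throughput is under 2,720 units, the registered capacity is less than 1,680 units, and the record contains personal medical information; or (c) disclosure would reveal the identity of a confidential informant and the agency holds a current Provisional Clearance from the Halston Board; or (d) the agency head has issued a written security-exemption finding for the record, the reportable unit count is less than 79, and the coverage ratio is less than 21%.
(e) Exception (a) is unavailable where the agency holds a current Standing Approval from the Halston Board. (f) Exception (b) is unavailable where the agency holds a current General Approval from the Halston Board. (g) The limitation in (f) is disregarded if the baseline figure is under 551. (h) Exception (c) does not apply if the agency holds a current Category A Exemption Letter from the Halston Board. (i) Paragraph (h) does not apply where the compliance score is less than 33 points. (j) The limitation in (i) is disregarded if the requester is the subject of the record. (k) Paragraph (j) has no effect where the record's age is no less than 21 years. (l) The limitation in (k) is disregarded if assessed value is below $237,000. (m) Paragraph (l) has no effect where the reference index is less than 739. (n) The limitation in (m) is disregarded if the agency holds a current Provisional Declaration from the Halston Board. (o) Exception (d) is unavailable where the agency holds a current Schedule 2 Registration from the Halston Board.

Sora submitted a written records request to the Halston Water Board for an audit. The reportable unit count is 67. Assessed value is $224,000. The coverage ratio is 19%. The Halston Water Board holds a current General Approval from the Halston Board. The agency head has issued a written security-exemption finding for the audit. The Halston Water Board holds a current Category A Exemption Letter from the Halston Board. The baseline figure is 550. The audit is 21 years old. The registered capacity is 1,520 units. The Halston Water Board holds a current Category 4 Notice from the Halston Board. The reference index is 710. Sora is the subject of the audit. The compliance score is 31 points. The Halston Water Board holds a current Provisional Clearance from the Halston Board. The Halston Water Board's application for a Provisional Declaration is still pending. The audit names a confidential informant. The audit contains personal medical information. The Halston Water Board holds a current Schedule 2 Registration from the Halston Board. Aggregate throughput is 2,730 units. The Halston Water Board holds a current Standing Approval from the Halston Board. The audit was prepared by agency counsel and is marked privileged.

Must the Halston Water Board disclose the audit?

No — exception (c) applies; the Halston Water Board is not required to disclose the audit.

All of (a)'s requirements are met (a current Category 4 Notice is held; the audit is privileged). However, paragraph (e) must be considered: (e) operates against (a): a current Standing Approval is held. (a) is therefore removed.
Exception (b) requires that aggregate throughput is under 2,720 units; but aggregate throughput is 2,730 units, not under 2,720 units, so (b) is unavailable.
Exception (c): the audit names a confidential informant; a current Provisional Clearance is held — every condition holds. Applying paragraphs (h)–(n): (h) is engaged (a current Category A Exemption Letter is held), but is itself disapplied by (i): (i) operates against (h): the compliance score is 31 points, less than the 33 points limit. (j) would limit (i) — Sora is the subject of the audit — but (k) sets (j) aside: (k) applies — the record's age is 21 years, meeting the 21 years threshold. (l) would limit (k) — assessed value is $224,000, below the $237,000 limit — but (m) sets (l) aside: (m) operates against (l): the reference index is 710, less than the 739 limit. (n), which would lift (m), is inapplicable — the Provisional Declaration is not current. Exception (c) stands.
All of (d)'s requirements are met (a written security-exemption finding has been issued; the reportable unit count is 67, less than the 79 limit; the coverage ratio is 19%, less than the 21% limit). However, paragraph (o) must be considered: (o) is engaged — a current Schedule 2 Registration is held. (d) is therefore removed.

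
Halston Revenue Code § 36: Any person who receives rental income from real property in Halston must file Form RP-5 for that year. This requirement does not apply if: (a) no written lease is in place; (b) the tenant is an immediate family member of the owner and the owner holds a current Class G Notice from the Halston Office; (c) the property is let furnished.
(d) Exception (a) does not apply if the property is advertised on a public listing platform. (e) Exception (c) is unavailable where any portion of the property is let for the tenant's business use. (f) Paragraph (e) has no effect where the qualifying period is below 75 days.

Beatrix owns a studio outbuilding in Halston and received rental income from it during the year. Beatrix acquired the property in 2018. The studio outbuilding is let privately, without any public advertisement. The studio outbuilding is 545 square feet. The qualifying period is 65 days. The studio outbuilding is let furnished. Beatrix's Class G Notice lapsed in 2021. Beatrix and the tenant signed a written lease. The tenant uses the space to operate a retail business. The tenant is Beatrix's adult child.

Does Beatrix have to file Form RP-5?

No — exception (c) applies; Beatrix is not required to file Form RP-5.

Exception (a) requires that no written lease is in place; but a written lease is in place, so (a) is unavailable.
Exception (b) fails — no current Class G Notice is held.
All of (c)'s requirements are met (the property is let furnished). Applying paragraphs (e)–(f): (e) applies (the space is let for business use), but is itself disapplied by (f): (f) is triggered — the qualifying period is 65 days, below the 75 days limit. (c) remains available.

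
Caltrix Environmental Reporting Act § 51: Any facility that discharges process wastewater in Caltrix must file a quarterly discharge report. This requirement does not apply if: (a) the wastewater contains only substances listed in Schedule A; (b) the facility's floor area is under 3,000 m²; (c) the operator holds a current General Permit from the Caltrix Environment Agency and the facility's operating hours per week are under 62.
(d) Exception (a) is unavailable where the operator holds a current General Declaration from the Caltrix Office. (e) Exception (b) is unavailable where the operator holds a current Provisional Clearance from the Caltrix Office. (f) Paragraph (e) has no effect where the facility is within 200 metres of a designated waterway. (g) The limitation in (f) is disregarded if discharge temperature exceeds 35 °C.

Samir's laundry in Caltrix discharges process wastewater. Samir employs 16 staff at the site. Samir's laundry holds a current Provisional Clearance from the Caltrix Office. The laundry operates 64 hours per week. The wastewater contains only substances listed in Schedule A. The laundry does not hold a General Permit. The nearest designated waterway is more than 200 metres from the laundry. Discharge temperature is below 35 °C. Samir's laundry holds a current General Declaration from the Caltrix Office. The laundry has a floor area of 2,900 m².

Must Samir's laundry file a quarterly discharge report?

Yes — Samir's laundry must file a quarterly discharge report.

Exception (a): the wastewater is Schedule-A-only — every condition holds. However, paragraph (d) must be considered: (d) operates against (a): a current General Declaration is held. (a) is therefore removed.
Exception (b): the facility's floor area is 2,900 m², under the 3,000 m² limit — every condition holds. However, paragraphs (e)–(g) must be considered: (e) operates against (b): a current Provisional Clearance is held. (f) is inapplicable (the laundry is more than 200 m from any designated waterway), so (e) stands. Exception (b) does not apply.
Exception (c) does not apply: no General Permit is held.
No exception applies. The general rule governs.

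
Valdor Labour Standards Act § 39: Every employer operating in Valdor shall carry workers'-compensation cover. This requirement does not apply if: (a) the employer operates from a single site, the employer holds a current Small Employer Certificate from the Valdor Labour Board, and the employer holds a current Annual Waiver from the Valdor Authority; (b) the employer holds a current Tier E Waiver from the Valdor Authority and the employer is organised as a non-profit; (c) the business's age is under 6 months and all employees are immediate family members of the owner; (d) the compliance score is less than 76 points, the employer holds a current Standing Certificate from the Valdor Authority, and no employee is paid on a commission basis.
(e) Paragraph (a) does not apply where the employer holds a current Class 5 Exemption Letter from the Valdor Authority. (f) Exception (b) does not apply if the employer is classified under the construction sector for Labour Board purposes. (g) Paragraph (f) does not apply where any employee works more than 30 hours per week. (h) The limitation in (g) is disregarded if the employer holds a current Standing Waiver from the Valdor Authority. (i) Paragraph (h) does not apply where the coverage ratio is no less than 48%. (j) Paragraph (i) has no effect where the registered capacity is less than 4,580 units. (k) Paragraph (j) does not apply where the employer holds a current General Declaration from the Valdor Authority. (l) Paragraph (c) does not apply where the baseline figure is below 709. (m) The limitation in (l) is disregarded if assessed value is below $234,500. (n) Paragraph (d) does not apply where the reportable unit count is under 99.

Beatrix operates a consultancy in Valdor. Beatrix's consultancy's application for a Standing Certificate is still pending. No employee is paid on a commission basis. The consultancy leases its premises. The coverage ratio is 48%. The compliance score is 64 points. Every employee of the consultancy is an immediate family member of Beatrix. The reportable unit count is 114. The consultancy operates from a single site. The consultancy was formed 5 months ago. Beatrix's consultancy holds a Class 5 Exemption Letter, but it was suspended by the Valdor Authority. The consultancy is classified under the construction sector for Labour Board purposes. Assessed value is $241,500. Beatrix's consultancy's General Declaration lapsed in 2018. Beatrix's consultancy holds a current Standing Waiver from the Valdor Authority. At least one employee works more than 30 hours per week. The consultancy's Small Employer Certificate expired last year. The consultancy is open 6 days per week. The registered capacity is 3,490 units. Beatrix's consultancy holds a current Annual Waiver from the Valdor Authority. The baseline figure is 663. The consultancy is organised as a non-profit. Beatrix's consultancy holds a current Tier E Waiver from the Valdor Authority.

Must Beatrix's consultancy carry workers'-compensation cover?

Exception (a) does not apply: the Small Employer Certificate has expired.
Exception (b) is satisfied on its face — a current Tier E Waiver is held; the employer is a non-profit. Turning to paragraphs (f)–(k): (f) operates — the consultancy is classified under the construction sector. (g) would limit (f) — at least one employee exceeds 30 hours/week — but (h) sets (g) aside: (h) operates against (g): a current Standing Waiver is held. (i) applies (the coverage ratio is 48%, meeting the 48% threshold), but is displaced by (j): (j) operates against (i): the registered capacity is 3,490 units, less than the 4,580 units limit. (k), which would lift (j), is not triggered — the General Declaration is not current. So (b) is unavailable.
All of (c)'s requirements are met (the business's age is 5 months, under the 6 months limit; every employee is an immediate family member). However, paragraphs (l)–(m) must be considered: (l) operates against (c): the baseline figure is 663, below the 709 limit. (m) is not triggered (assessed value is $241,500, not below $234,500), so (l) stands. (c) is therefore removed.
Exception (d) does not apply: no current Standing Certificate is held.
Every exception is unavailable, so the rule governs.

Yes — Beatrix's consultancy must carry workers'-compensation cover.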